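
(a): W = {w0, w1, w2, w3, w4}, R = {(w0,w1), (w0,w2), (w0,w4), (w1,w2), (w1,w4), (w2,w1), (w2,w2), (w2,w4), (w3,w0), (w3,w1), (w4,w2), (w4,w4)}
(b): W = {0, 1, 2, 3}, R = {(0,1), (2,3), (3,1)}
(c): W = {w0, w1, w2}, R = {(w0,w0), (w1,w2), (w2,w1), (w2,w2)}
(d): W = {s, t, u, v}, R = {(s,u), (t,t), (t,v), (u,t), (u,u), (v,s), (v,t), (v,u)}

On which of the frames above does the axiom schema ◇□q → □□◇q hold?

Frame correspondent (Sahlqvist): ∀x ∀y ∀z ((xRy ∧ xR²z) → ∃w (yRw ∧ zRw)) — i.e. a generalized confluence (Geach) condition.
(a): holds.
(b): fails — 2R3, 2R²1 but no w with 3Rw and 1Rw.
(c): holds.
(d): fails — tRt, tR²s but no w with tRw and sRw.

(a), (c)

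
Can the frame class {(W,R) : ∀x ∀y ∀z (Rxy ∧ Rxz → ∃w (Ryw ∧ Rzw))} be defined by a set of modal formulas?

Yes, by ◇□r → □◇r

The condition is convergence. A defining modal formula is ◇□r → □◇r.
Suppose ◇□r→□◇r is valid. Take Rxy, Rxz and set V(r)={w : Ryw}. Then □r at y so ◇□r at x, so □◇r at x, so ◇r at z, giving w with Rzw and Ryw.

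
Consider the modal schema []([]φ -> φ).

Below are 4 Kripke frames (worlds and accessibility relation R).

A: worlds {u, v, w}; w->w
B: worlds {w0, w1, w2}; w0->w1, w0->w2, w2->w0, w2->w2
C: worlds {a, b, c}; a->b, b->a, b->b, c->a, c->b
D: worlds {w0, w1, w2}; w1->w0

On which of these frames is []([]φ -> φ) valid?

A

Frame correspondent (Sahlqvist): forall x forall y (Rxy -> Ryy) — i.e. shift-reflexivity.
A: satisfies the condition.
B: fails — Rw0w1 but not Rw1w1.
C: fails — Rba but not Raa.
D: fails — Rw1w0 but not Rw0w0.
Valid on: A.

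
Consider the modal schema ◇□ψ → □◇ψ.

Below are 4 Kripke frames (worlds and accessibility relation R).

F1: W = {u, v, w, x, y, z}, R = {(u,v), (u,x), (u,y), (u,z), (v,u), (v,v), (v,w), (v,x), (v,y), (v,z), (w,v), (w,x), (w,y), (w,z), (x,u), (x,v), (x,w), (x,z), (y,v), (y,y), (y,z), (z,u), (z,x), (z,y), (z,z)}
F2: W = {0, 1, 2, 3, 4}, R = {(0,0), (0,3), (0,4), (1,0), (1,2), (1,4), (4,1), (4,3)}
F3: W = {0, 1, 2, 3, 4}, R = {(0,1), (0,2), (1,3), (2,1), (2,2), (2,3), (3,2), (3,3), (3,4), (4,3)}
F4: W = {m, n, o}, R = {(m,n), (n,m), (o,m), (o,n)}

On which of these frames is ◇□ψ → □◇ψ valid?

F1, F3

This is the axiom for convergence; its first-order frame correspondent is ∀x ∀y ∀z (Rxy ∧ Rxz → ∃w (Ryw ∧ Rzw)).
F1: satisfies the condition.
F2: fails — R00 and R03 but 0 and 3 have no common successor.
F3: satisfies the condition.
F4: fails — Rom and Ron but m and n have no common successor.
Valid on: F1, F3.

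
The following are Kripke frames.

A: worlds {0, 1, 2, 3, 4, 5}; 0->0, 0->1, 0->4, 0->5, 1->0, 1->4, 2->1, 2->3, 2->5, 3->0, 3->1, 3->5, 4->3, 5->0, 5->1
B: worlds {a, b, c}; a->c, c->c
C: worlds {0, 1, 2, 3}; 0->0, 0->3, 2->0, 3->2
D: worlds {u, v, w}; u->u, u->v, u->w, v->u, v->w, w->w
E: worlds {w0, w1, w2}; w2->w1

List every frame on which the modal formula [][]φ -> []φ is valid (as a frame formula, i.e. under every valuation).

Frame correspondent (Sahlqvist): forall x forall y (Rxy -> exists z (Rxz & Rzy)) — i.e. density.
A: fails — R23 but no z with R2z and Rz3.
B: ✓.
C: fails — R32 but no z with R3z and Rz2.
D: ✓.
E: fails — Rw2w1 but no z with Rw2z and Rzw1.
Valid on: B, D.

B, D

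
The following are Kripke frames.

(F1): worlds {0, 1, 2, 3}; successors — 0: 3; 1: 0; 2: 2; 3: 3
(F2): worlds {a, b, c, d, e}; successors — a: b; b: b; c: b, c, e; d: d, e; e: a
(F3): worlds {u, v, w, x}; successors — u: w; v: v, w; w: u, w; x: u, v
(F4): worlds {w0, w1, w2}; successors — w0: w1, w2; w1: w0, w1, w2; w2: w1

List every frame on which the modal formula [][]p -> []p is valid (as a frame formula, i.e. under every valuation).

(F4)

This is the axiom for density; its first-order frame correspondent is forall x forall y (Rxy -> exists z (Rxz & Rzy)).
(F1): fails — R10 but no z with R1z and Rz0.
(F2): fails — Rea but no z with Rez and Rza.
(F3): fails — Rxu but no z with Rxz and Rzu.
(F4): holds.
Valid on: (F4).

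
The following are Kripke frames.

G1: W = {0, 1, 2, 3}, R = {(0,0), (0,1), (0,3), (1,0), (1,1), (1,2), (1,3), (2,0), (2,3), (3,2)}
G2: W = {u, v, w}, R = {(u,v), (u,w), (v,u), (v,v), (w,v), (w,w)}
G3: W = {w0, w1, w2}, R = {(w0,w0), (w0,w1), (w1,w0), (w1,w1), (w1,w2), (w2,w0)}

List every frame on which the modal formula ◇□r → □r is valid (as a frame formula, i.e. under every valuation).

none

Frame correspondent (Sahlqvist): ∀x ∀y ∀z (Rxy ∧ Rxz → Ryz) — i.e. the Euclidean property.
G1: fails — R03 and R00 but not R30.
G2: fails — Ruv and Ruw but not Rvw.
G3: fails — Rw1w2 and Rw1w2 but not Rw2w2.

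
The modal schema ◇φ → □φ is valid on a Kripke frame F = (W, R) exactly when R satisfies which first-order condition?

This schema is the CD axiom.
Its frame correspondent is partial functionality — ∀x ∀y ∀z (Rxy ∧ Rxz → y = z).

partial functionality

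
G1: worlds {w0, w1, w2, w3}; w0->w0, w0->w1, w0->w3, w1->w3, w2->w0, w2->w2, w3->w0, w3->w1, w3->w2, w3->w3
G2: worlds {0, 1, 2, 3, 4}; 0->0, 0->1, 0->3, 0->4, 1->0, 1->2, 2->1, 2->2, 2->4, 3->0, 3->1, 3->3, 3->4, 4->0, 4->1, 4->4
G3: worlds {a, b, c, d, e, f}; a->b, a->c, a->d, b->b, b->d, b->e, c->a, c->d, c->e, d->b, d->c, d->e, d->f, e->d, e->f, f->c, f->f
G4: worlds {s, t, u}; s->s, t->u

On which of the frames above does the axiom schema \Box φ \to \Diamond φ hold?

This is the axiom for seriality; its first-order frame correspondent is \forall x \exists y Rxy.
G1: condition met.
G2: condition met.
G3: condition met.
G4: fails — world u has no successor.

G1, G2, G3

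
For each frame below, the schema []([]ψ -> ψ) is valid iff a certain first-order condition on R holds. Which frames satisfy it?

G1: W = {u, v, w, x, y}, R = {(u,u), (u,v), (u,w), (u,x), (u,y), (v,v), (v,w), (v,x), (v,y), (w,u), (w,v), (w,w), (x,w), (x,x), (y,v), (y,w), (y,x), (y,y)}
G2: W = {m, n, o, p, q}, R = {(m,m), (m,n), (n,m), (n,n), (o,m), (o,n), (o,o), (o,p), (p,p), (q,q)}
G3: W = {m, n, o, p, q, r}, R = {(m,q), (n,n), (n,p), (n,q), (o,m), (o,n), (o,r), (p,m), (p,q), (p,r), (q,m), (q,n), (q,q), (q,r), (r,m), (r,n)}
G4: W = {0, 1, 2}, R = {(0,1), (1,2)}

This is the axiom for shift-reflexivity; its first-order frame correspondent is forall x forall y (Rxy -> Ryy).
G1: ✓.
G2: ✓.
G3: fails — Rom but not Rmm.
G4: fails — R12 but not R22.
Valid on: G1, G2.

G1, G2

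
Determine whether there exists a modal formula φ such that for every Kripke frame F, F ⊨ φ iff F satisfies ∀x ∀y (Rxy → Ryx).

This is a Sahlqvist condition; the B axiom r → □◇r defines it.
Suppose r→□◇r is valid. Take Rxy and set V(r)={x}. Then r at x, so □◇r at x, so ◇r at y, so some z with Ryz has r; z=x, i.e. Ryx.

Yes — defined by r → □◇r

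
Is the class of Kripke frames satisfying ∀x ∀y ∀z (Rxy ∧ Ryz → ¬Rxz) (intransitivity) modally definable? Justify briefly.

Modal frame validity is preserved under surjective bounded morphisms.
The 7-cycle (worlds 0,1,2,3,4,5,6 with 0→1→2→3→4→5→6→0) is intransitive. Mapping every world to a single reflexive point • is a surjective bounded morphism; the reflexive point is not intransitive (R••∧R•• but R••).
Hence intransitivity is not modally definable.

No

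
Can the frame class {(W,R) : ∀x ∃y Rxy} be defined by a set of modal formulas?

Yes — defined by □p → ◇p

This is a Sahlqvist condition; the D axiom □p → ◇p defines it.
Suppose □p→◇p is valid. At any x set V(p)=W. Then □p at x, so ◇p at x, so x has a successor.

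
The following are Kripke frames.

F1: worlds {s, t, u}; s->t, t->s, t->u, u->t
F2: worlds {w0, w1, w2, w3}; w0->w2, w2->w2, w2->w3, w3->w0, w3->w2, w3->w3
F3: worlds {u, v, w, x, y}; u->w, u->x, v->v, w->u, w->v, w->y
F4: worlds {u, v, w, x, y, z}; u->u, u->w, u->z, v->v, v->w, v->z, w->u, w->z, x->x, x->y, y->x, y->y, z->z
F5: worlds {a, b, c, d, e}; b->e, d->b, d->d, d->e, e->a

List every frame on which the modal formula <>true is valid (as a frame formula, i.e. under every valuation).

This is the axiom for seriality; its first-order frame correspondent is forall x exists y Rxy.
F1: holds.
F2: fails — world w1 has no successor.
F3: fails — world x has no successor.
F4: holds.
F5: fails — world a has no successor.
Valid on: F1, F4.

F1, F4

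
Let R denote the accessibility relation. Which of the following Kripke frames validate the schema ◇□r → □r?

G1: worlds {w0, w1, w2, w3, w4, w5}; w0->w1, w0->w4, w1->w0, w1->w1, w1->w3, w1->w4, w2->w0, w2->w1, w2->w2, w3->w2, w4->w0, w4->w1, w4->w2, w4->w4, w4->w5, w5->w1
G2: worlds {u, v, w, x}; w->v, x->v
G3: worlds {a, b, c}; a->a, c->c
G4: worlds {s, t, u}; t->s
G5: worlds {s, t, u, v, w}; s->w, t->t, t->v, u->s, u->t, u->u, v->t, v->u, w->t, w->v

The schema corresponds to the Euclidean property: ∀x ∀y ∀z (Rxy ∧ Rxz → Ryz).
G1: fails — Rw1w0 and Rw1w0 but not Rw0w0.
G2: fails — Rwv and Rwv but not Rvv.
G3: condition met.
G4: fails — Rts and Rts but not Rss.
G5: fails — Rsw and Rsw but not Rww.
Valid on: G3.

G3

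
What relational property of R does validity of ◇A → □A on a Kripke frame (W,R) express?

Suppose ◇A→□A is valid. Take Rxy, Rxz and set V(A)={y}. Then ◇A at x, so □A at x, so A at z, i.e. z=y.
Conversely, any frame satisfying ∀x ∀y ∀z (Rxy ∧ Rxz → y = z) validates the schema.
So the correspondent is partial functionality.

partial functionality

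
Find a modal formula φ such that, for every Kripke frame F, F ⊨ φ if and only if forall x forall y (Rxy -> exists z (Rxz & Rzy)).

□□q → □q

A defining formula is □□q → □q (the C4 axiom).
Suppose □□q→□q is valid. Take Rxy and set V(q)={w : xR²w}. Then □□q at x, so □q at x, so q at y, i.e. ∃z(Rxz∧Rzy).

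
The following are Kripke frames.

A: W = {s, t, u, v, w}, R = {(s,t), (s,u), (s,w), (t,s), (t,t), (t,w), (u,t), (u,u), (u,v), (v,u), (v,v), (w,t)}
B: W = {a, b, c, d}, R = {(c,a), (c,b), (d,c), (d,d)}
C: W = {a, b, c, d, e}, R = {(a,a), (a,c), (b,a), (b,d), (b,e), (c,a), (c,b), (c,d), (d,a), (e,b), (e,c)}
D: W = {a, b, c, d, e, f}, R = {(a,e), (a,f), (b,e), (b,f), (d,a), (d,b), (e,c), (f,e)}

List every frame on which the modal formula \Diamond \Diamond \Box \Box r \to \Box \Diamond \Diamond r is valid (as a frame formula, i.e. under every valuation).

This is the axiom for a generalized confluence (Geach) condition; its first-order frame correspondent is \forall x \forall y \forall z ((x R^2 y \wedge xRz) \to \exists w (y R^2 w \wedge z R^2 w)).
A: satisfies the condition.
B: fails — dR²a, dRc but no w with aR²w and cR²w.
C: satisfies the condition.
D: fails — aR²c, aRe but no w with cR²w and eR²w.

A, C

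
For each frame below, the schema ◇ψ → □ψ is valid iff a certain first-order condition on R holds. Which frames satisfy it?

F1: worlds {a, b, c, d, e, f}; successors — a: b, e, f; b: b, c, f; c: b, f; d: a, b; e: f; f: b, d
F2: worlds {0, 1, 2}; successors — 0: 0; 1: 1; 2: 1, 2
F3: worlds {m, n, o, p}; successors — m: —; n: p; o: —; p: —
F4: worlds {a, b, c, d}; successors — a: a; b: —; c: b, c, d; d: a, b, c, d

F3

This is the axiom for partial functionality; its first-order frame correspondent is ∀x ∀y ∀z (Rxy ∧ Rxz → y = z).
F1: fails — a sees both b and e.
F2: fails — 2 sees both 1 and 2.
F3: condition met.
F4: fails — c sees both b and c.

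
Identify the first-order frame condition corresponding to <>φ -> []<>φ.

the Euclidean property

Suppose ◇φ→□◇φ is valid. Take Rxy, Rxz and set V(φ)={y}. Then ◇φ at x, so □◇φ at x, so ◇φ at z, so some w with Rzw has φ; w=y, i.e. Rzy. By symmetry of the argument, Ryz.
The converse is a direct semantic check.
Frame condition: forall x forall y forall z (Rxy & Rxz -> Ryz).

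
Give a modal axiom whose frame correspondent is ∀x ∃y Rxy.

□q → ◇q

A defining formula is □q → ◇q (the D axiom).
Suppose □q→◇q is valid. At any x set V(q)=W. Then □q at x, so ◇q at x, so x has a successor.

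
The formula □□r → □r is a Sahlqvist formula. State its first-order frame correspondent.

density: ∀x ∀y (Rxy → ∃z (Rxz ∧ Rzy))

This is the C4 axiom.
Its frame correspondent is density — ∀x ∀y (Rxy → ∃z (Rxz ∧ Rzy)).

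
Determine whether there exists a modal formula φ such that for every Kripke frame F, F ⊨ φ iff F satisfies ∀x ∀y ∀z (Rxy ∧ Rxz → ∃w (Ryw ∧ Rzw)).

Yes — defined by ◇□p → □◇p

Yes: it is convergence, defined by the .2 schema ◇□p → □◇p.
Suppose ◇□p→□◇p is valid. Take Rxy, Rxz and set V(p)={w : Ryw}. Then □p at y so ◇□p at x, so □◇p at x, so ◇p at z, giving w with Rzw and Ryw.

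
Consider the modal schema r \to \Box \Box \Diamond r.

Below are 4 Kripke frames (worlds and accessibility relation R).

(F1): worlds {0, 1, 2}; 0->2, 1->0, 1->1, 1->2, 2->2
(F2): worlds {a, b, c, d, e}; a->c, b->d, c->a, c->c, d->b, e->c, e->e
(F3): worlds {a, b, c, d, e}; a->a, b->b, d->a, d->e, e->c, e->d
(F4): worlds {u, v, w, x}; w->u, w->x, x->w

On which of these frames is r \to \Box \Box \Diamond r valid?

none

This is the axiom for a generalized confluence (Geach) condition; its first-order frame correspondent is \forall x \forall z (x R^2 z \to \exists w (x = w \wedge zRw)).
(F1): fails — 0R²2 but no w with 0=w and 2Rw.
(F2): fails — aR²a but no w with a=w and aRw.
(F3): fails — dR²a but no w with d=w and aRw.
(F4): fails — wR²w but no t with w=t and wRt.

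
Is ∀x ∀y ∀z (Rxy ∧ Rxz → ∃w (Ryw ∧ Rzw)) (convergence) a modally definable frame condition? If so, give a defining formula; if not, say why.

Yes — defined by ◇□q → □◇q

This is a Sahlqvist condition; the .2 axiom ◇□q → □◇q defines it.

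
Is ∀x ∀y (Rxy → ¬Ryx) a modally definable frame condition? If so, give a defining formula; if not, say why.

Not definable by any modal formula

If a class were modally definable it would be closed under surjective bounded morphisms (Goldblatt–Thomason).
The 3-cycle (worlds 0,1,2 with 0→1→2→0) is asymmetric. Mapping every world to a single reflexive point • is a surjective bounded morphism, and the reflexive point is not asymmetric (R•• but asymmetry requires ¬R••).
So the class is not modally definable.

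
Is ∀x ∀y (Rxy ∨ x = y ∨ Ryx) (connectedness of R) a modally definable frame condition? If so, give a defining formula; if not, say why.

Not definable by any modal formula

Any modally definable frame class is closed under disjoint unions.
Take 3 disjoint single-world reflexive frames: each is trivially connected, but their disjoint union has 3 worlds with no edge between distinct components, so it is not connected.
So no modal formula (or set of formulas) defines exactly the connected frames.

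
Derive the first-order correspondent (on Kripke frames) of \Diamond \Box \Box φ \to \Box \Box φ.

\forall x \forall y \forall z ((xRy \wedge x R^2 z) \to \exists w (y R^2 w \wedge z = w))

This is a Sahlqvist (Geach-type) schema ◇^1□^2φ → □^2◇^0φ.
First-order correspondent: \forall x \forall y \forall z ((xRy \wedge x R^2 z) \to \exists w (y R^2 w \wedge z = w)).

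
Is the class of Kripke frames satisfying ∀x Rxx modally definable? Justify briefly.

The condition is reflexivity. A defining modal formula is □p → p.
Suppose □p→p is valid. At any x set V(p)={w : Rxw}. Then □p holds at x, so p holds at x, i.e. Rxx.

Yes — defined by □p → p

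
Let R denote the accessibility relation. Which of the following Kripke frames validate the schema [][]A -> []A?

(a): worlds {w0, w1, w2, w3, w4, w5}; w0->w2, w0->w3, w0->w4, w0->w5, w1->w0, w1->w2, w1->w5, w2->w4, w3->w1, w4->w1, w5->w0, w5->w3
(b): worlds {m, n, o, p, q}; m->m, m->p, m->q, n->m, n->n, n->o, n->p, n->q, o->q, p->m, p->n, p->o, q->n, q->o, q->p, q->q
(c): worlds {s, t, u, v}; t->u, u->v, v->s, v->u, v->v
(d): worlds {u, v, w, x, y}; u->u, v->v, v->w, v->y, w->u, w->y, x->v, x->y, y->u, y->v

(b)

The schema corresponds to density: forall x forall y (Rxy -> exists z (Rxz & Rzy)).
(a): fails — Rw2w4 but no z with Rw2z and Rzw4.
(b): condition met.
(c): fails — Rtu but no z with Rtz and Rzu.
(d): fails — Rwy but no z with Rwz and Rzy.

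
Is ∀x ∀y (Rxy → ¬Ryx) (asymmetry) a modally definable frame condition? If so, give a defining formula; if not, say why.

If a class were modally definable it would be closed under surjective bounded morphisms (Goldblatt–Thomason).
The 5-cycle (worlds a,b,c,d,e with a→b→c→d→e→a) is asymmetric. Mapping every world to a single reflexive point • is a surjective bounded morphism, and the reflexive point is not asymmetric (R•• but asymmetry requires ¬R••).
Hence asymmetry is not modally definable.

Not definable by any modal formula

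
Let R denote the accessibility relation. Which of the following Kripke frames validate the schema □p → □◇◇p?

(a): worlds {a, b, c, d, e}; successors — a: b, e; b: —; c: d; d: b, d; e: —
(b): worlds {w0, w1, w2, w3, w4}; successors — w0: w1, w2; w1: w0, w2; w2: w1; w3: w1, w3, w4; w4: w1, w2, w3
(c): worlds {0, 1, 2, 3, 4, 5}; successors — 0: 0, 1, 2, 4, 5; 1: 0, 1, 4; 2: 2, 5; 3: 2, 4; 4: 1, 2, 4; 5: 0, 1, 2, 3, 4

(b), (c)

Frame correspondent (Sahlqvist): ∀x ∀z (xRz → ∃w (xRw ∧ zR²w)) — i.e. a generalized confluence (Geach) condition.
(a): fails — aRb but no w with aRw and bR²w.
(b): holds.
(c): holds.
Valid on: (b), (c).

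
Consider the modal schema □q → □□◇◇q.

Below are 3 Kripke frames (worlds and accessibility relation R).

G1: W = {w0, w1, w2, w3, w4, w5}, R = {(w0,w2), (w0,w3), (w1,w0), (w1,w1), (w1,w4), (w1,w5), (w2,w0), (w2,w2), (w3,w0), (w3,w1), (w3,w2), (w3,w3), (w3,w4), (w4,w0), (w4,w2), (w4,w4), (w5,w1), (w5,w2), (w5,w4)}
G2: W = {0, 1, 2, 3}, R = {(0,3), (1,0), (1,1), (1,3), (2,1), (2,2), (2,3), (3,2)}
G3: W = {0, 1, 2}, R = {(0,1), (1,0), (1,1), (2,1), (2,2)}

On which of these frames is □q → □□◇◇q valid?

The schema corresponds to a generalized confluence (Geach) condition: ∀x ∀z (xR²z → ∃w (xRw ∧ zR²w)).
G1: holds.
G2: fails — 1R²0 but no w with 1Rw and 0R²w.
G3: holds.

G1, G3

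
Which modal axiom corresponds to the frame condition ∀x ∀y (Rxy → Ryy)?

□(□s → s)

A defining formula is □(□s → s) (the T□ axiom).
Suppose □(□s→s) is valid. Take Rxy and set V(s)={w : Ryw}. Then at y, □s holds; since □(□s→s) at x, □s→s at y, so s at y, i.e. Ryy.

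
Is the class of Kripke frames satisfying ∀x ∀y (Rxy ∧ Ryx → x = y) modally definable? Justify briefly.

Any modally definable frame class is closed under surjective bounded morphisms.
The 4-cycle (worlds w0,w1,w2,w3 with w0→w1→w2→w3→w0) is antisymmetric. Sending even-indexed worlds to s and odd-indexed worlds to t is a surjective bounded morphism onto the two-world frame with s↔t, which is not antisymmetric.
So the class is not modally definable.

Not definable by any modal formula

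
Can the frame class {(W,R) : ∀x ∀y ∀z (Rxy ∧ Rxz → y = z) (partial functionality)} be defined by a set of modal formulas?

Yes — defined by ◇q → □q

Yes: it is partial functionality, defined by the CD schema ◇q → □q.
Suppose ◇q→□q is valid. Take Rxy, Rxz and set V(q)={y}. Then ◇q at x, so □q at x, so q at z, i.e. z=y.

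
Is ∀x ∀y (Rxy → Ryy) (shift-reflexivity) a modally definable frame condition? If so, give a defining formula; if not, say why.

The condition is shift-reflexivity. A defining modal formula is □(□r → r).
Suppose □(□r→r) is valid. Take Rxy and set V(r)={w : Ryw}. Then at y, □r holds; since □(□r→r) at x, □r→r at y, so r at y, i.e. Ryy.

Yes — defined by □(□r → r)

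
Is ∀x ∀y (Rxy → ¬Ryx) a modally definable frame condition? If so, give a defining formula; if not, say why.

Modal frame validity is preserved under surjective bounded morphisms.
The 3-cycle (worlds 0,1,2 with 0→1→2→0) is asymmetric. Mapping every world to a single reflexive point • is a surjective bounded morphism, and the reflexive point is not asymmetric (R•• but asymmetry requires ¬R••).
Hence asymmetry is not modally definable.

No — not modally definable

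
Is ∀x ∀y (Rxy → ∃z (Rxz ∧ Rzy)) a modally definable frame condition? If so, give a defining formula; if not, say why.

Yes: it is density, defined by the C4 schema □□q → □q.

Yes — defined by □□q → □q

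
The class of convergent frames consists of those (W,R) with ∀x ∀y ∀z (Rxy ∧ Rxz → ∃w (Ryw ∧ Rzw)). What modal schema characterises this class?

The condition is convergence. The .2 schema ◇□ψ → □◇ψ defines it.
Suppose ◇□ψ→□◇ψ is valid. Take Rxy, Rxz and set V(ψ)={w : Ryw}. Then □ψ at y so ◇□ψ at x, so □◇ψ at x, so ◇ψ at z, giving w with Rzw and Ryw.

◇□ψ → □◇ψ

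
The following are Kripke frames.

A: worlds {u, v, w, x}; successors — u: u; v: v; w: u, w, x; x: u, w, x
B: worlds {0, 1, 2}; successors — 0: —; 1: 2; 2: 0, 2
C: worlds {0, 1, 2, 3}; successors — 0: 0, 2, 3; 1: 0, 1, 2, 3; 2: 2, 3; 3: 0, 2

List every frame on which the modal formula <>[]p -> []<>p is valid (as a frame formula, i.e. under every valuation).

A, C

This is the axiom for convergence; its first-order frame correspondent is forall x forall y forall z (Rxy & Rxz -> exists w (Ryw & Rzw)).
A: condition met.
B: fails — R22 and R20 but 2 and 0 have no common successor.
C: condition met.
Valid on: A, C.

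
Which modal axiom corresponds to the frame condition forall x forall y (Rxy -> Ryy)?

□(□p → p)

A defining formula is □(□p → p) (the T□ axiom).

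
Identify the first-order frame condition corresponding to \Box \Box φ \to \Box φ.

Suppose □□φ→□φ is valid. Take Rxy and set V(φ)={w : xR²w}. Then □□φ at x, so □φ at x, so φ at y, i.e. ∃z(Rxz∧Rzy).

density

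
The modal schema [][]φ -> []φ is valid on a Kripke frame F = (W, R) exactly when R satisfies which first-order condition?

This is the C4 axiom.
It corresponds to density: forall x forall y (Rxy -> exists z (Rxz & Rzy)).

density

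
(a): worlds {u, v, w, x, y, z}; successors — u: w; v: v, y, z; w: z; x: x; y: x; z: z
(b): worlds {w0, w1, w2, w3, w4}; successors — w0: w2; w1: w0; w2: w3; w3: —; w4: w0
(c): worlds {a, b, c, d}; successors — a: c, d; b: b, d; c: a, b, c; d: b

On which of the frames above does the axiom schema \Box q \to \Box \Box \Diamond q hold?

This is the axiom for a generalized confluence (Geach) condition; its first-order frame correspondent is \forall x \forall z (x R^2 z \to \exists w (xRw \wedge zRw)).
(a): fails — uR²z but no t with uRt and zRt.
(b): fails — w0R²w3 but no w with w0Rw and w3Rw.
(c): holds.
Valid on: (c).

(c)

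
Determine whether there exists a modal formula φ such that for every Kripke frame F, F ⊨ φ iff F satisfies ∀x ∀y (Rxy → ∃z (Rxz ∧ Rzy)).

Yes, by □□p → □p

The condition is density. A defining modal formula is □□p → □p.
Suppose □□p→□p is valid. Take Rxy and set V(p)={w : xR²w}. Then □□p at x, so □p at x, so p at y, i.e. ∃z(Rxz∧Rzy).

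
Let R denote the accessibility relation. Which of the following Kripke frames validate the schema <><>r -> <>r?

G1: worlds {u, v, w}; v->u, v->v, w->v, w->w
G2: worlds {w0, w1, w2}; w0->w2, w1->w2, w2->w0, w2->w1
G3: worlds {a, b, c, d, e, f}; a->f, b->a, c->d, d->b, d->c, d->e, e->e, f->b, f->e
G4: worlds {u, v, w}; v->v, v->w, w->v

none

Frame correspondent (Sahlqvist): forall x forall y forall z (Rxy & Ryz -> Rxz) — i.e. transitivity.
G1: fails — Rwv and Rvu but not Rwu.
G2: fails — Rw1w2 and Rw2w0 but not Rw1w0.
G3: fails — Rcd and Rdc but not Rcc.
G4: fails — Rwv and Rvw but not Rww.
Valid on no frame.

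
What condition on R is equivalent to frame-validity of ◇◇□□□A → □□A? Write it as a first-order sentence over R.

∀x ∀y ∀z ((xR²y ∧ xR²z) → ∃w (yR³w ∧ z = w))

This is a Sahlqvist (Geach-type) schema ◇^2□^3A → □^2◇^0A.
First-order correspondent: ∀x ∀y ∀z ((xR²y ∧ xR²z) → ∃w (yR³w ∧ z = w)).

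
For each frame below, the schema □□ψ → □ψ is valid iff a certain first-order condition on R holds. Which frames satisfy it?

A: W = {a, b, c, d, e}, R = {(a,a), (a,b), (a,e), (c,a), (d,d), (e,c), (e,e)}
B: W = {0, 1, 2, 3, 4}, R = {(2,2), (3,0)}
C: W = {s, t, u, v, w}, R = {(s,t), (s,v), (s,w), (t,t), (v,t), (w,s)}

This is the axiom for density; its first-order frame correspondent is ∀x ∀y (Rxy → ∃z (Rxz ∧ Rzy)).
A: satisfies the condition.
B: fails — R30 but no z with R3z and Rz0.
C: fails — Rsv but no z with Rsz and Rzv.

A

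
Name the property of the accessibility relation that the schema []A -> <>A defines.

seriality: forall x exists y Rxy

Suppose □A→◇A is valid. At any x set V(A)=W. Then □A at x, so ◇A at x, so x has a successor.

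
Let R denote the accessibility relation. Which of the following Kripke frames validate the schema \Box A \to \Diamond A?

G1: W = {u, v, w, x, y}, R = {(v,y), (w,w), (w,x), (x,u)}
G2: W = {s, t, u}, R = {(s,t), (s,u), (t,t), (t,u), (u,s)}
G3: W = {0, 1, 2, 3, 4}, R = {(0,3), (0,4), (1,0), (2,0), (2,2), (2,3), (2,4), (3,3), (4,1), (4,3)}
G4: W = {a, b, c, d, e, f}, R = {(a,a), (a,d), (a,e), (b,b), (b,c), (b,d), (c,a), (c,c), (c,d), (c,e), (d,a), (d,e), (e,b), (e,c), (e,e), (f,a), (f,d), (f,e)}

Frame correspondent (Sahlqvist): \forall x \exists y Rxy — i.e. seriality.
G1: fails — world u has no successor.
G2: ✓.
G3: ✓.
G4: ✓.
Valid on: G2, G3, G4.

G2, G3, G4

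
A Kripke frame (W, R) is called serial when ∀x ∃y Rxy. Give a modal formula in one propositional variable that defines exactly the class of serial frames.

□s → ◇s

A defining formula is □s → ◇s (the D axiom).
Suppose □s→◇s is valid. At any x set V(s)=W. Then □s at x, so ◇s at x, so x has a successor.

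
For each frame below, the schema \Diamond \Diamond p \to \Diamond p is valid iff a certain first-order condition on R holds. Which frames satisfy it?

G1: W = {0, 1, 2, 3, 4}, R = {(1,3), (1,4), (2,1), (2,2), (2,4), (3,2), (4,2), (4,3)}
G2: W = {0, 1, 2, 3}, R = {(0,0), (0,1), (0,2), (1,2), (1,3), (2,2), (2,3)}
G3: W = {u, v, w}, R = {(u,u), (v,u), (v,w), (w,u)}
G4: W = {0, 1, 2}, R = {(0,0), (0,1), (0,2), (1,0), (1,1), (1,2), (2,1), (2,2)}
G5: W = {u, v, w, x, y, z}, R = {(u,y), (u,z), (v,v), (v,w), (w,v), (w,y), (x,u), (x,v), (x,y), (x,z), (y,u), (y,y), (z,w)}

Frame correspondent (Sahlqvist): \forall x \forall y \forall z (Rxy \wedge Ryz \to Rxz) — i.e. transitivity.
G1: fails — R32 and R21 but not R31.
G2: fails — R02 and R23 but not R03.
G3: satisfies the condition.
G4: fails — R21 and R10 but not R20.
G5: fails — Ruz and Rzw but not Ruw.

G3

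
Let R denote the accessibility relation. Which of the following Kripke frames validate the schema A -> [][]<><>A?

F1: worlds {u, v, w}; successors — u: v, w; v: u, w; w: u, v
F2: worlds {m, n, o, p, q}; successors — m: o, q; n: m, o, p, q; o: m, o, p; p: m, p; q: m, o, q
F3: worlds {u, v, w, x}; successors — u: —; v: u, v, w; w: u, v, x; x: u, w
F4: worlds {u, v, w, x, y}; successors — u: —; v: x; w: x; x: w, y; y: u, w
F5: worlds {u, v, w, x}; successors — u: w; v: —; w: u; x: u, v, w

Frame correspondent (Sahlqvist): forall x forall z (x R^2 z -> exists w (x = w & z R^2 w)) — i.e. a generalized confluence (Geach) condition.
F1: condition met.
F2: fails — nR²m but no w with n=w and mR²w.
F3: fails — vR²u but no t with v=t and uR²t.
F4: fails — vR²w but no t with v=t and wR²t.
F5: fails — xR²u but no t with x=t and uR²t.

F1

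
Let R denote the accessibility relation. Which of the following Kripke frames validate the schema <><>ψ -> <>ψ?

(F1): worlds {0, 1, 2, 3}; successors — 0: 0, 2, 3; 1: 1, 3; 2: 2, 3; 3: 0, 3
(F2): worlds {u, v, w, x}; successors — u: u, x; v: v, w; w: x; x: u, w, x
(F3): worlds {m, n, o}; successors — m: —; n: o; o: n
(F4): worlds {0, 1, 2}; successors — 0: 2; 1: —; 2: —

This is the axiom for transitivity; its first-order frame correspondent is forall x forall y forall z (Rxy & Ryz -> Rxz).
(F1): fails — R23 and R30 but not R20.
(F2): fails — Rwx and Rxw but not Rww.
(F3): fails — Rno and Ron but not Rnn.
(F4): holds.
Valid on: (F4).

(F4)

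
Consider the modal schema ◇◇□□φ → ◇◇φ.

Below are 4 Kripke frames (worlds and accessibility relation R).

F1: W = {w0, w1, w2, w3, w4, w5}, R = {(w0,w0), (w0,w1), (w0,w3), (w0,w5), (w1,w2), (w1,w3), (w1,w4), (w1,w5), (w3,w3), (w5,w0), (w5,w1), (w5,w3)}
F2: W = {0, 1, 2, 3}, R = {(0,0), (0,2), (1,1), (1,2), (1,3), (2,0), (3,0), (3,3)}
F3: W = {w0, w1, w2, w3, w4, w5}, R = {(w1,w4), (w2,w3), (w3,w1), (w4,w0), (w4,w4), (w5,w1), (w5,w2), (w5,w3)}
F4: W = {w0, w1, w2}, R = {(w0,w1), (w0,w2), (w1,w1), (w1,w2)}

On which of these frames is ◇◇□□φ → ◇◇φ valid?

F2

This is the axiom for a generalized confluence (Geach) condition; its first-order frame correspondent is ∀x ∀y (xR²y → ∃w (yR²w ∧ xR²w)).
F1: fails — w0R²w2 but no w with w2R²w and w0R²w.
F2: condition met.
F3: fails — w1R²w0 but no w with w0R²w and w1R²w.
F4: fails — w0R²w2 but no w with w2R²w and w0R²w.
Valid on: F2.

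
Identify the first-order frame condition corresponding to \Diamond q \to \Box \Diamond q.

the Euclidean property

Suppose ◇q→□◇q is valid. Take Rxy, Rxz and set V(q)={y}. Then ◇q at x, so □◇q at x, so ◇q at z, so some w with Rzw has q; w=y, i.e. Rzy. By symmetry of the argument, Ryz.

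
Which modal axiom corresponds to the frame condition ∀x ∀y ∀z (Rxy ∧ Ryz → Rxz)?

A defining formula is □q → □□q (the 4 axiom).
Suppose □q→□□q is valid. Take Rxy, Ryz and set V(q)={w : Rxw}. Then □q at x, so □□q at x, so □q at y, so q at z, i.e. Rxz.

□q → □□q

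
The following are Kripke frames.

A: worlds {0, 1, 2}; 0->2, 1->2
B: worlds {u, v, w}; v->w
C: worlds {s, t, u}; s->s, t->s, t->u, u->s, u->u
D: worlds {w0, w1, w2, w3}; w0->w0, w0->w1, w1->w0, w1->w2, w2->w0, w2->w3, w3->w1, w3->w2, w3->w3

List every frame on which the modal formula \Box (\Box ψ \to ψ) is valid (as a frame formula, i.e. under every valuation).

Frame correspondent (Sahlqvist): \forall x \forall y (Rxy \to Ryy) — i.e. shift-reflexivity.
A: fails — R12 but not R22.
B: fails — Rvw but not Rww.
C: condition met.
D: fails — Rw1w2 but not Rw2w2.

C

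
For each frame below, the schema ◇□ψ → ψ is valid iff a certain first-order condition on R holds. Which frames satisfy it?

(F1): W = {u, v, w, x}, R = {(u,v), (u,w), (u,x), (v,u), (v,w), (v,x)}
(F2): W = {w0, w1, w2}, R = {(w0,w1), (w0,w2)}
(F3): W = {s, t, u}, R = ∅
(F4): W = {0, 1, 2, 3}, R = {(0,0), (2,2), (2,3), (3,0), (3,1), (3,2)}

(F3)

This is the axiom for symmetry; its first-order frame correspondent is ∀x ∀y (Rxy → Ryx).
(F1): fails — Ruw but not Rwu.
(F2): fails — Rw0w1 but not Rw1w0.
(F3): holds.
(F4): fails — R31 but not R13.
Valid on: (F3).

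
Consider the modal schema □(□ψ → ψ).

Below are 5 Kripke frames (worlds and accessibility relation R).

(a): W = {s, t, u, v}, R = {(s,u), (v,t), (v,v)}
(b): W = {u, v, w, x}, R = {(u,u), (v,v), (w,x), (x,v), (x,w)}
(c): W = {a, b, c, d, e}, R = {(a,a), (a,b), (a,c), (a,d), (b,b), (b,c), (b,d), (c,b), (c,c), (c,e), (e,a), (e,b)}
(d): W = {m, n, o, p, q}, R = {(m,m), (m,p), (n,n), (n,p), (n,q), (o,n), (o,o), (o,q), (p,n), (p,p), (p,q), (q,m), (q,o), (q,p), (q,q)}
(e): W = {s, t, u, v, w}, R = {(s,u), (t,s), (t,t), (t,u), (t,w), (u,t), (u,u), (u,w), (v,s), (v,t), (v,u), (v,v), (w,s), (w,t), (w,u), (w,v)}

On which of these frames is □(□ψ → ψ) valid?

(d)

Frame correspondent (Sahlqvist): ∀x ∀y (Rxy → Ryy) — i.e. shift-reflexivity.
(a): fails — Rsu but not Ruu.
(b): fails — Rxw but not Rww.
(c): fails — Rce but not Ree.
(d): satisfies the condition.
(e): fails — Ruw but not Rww.
Valid on: (d).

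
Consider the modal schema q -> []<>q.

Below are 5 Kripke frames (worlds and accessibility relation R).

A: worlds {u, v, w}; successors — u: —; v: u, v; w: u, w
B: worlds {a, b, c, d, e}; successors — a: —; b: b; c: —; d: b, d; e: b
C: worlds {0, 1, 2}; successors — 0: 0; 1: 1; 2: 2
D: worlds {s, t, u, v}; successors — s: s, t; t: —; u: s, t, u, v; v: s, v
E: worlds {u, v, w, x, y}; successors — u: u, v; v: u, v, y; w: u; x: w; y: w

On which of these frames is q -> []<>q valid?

C

Frame correspondent (Sahlqvist): forall x forall y (Rxy -> Ryx) — i.e. symmetry.
A: fails — Rvu but not Ruv.
B: fails — Rdb but not Rbd.
C: condition met.
D: fails — Ruv but not Rvu.
E: fails — Rxw but not Rwx.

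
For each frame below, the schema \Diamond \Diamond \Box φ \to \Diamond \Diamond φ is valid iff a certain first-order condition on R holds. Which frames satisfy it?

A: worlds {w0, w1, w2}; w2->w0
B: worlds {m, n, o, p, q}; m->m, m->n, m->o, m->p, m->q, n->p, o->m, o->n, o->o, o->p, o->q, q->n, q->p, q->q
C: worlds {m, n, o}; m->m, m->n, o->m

A

The schema corresponds to a generalized confluence (Geach) condition: \forall x \forall y (x R^2 y \to \exists w (yRw \wedge x R^2 w)).
A: holds.
B: fails — mR²p but no w with pRw and mR²w.
C: fails — mR²n but no w with nRw and mR²w.
Valid on: A.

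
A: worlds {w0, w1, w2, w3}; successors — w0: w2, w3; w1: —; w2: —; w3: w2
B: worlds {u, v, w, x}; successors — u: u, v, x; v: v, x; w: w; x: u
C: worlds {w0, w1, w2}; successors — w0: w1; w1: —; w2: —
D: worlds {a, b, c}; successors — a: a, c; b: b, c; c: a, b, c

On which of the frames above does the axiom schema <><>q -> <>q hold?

A, C

Frame correspondent (Sahlqvist): forall x forall y forall z (Rxy & Ryz -> Rxz) — i.e. transitivity.
A: satisfies the condition.
B: fails — Rvx and Rxu but not Rvu.
C: satisfies the condition.
D: fails — Rbc and Rca but not Rba.
Valid on: A, C.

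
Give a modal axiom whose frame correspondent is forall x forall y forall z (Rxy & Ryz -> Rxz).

□q → □□q

The condition is transitivity. The 4 schema □q → □□q defines it.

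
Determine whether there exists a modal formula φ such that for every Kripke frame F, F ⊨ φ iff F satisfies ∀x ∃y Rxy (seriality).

Yes, by □p → ◇p

This is a Sahlqvist condition; the D axiom □p → ◇p defines it.
Suppose □p→◇p is valid. At any x set V(p)=W. Then □p at x, so ◇p at x, so x has a successor.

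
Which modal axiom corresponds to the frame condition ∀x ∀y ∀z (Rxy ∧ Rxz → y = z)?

The condition is partial functionality. The CD schema ◇r → □r defines it.
Suppose ◇r→□r is valid. Take Rxy, Rxz and set V(r)={y}. Then ◇r at x, so □r at x, so r at z, i.e. z=y.

◇r → □r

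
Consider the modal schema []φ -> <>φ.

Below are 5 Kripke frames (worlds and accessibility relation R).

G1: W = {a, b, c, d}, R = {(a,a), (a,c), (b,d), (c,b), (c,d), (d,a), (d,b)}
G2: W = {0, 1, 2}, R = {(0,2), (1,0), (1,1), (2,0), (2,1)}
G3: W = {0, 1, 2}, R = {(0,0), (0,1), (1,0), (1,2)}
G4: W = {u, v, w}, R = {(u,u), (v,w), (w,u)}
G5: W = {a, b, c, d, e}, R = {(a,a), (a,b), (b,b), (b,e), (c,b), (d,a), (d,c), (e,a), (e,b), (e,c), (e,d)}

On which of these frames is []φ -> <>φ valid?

G1, G2, G4, G5

The schema corresponds to seriality: forall x exists y Rxy.
G1: holds.
G2: holds.
G3: fails — world 2 has no successor.
G4: holds.
G5: holds.
Valid on: G1, G2, G4, G5.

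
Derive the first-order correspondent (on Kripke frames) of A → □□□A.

∀x ∀z (xR³z → ∃w (x = w ∧ z = w))

This is a Sahlqvist (Geach-type) schema ◇^0□^0A → □^3◇^0A.
Minimal-valuation argument: fix x; take any y with xR^0y and any z with xR^3z. Set V(A) to the set of worlds R-reachable from y in exactly 0 steps. Then □^0A holds at y, so the antecedent holds at x; validity forces ◇^0A at z, giving a w with zR^0w and yR^0w.
First-order correspondent: ∀x ∀z (xR³z → ∃w (x = w ∧ z = w)).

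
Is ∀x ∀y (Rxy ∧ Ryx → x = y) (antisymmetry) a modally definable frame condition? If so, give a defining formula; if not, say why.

Any modally definable frame class is closed under surjective bounded morphisms.
The 6-cycle (worlds 0,1,2,3,4,5 with 0→1→2→3→4→5→0) is antisymmetric. Sending even-indexed worlds to s and odd-indexed worlds to t is a surjective bounded morphism onto the two-world frame with s↔t, which is not antisymmetric.
So no modal formula (or set of formulas) defines exactly the antisymmetric frames.

Not modally definable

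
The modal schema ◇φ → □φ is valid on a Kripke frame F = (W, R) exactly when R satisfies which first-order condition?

partial functionality: ∀x ∀y ∀z (Rxy ∧ Rxz → y = z)

Suppose ◇φ→□φ is valid. Take Rxy, Rxz and set V(φ)={y}. Then ◇φ at x, so □φ at x, so φ at z, i.e. z=y.
Conversely, on a frame with partial functionality the schema holds at every world under every valuation.
Frame condition: ∀x ∀y ∀z (Rxy ∧ Rxz → y = z).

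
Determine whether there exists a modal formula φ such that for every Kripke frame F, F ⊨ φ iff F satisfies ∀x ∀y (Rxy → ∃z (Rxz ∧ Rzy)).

Yes, by □□q → □q

The condition is density. A defining modal formula is □□q → □q.
Suppose □□q→□q is valid. Take Rxy and set V(q)={w : xR²w}. Then □□q at x, so □q at x, so q at y, i.e. ∃z(Rxz∧Rzy).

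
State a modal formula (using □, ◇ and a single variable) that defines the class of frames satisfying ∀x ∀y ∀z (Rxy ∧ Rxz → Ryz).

The condition is the Euclidean property. The 5 schema ◇p → □◇p defines it.
Suppose ◇p→□◇p is valid. Take Rxy, Rxz and set V(p)={y}. Then ◇p at x, so □◇p at x, so ◇p at z, so some w with Rzw has p; w=y, i.e. Rzy. By symmetry of the argument, Ryz.

◇p → □◇p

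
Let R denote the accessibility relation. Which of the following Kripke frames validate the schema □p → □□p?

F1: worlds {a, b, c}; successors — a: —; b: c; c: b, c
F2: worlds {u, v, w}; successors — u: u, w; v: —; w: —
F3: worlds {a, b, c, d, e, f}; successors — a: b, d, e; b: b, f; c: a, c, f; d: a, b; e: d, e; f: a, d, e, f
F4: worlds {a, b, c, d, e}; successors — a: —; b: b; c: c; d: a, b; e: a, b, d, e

The schema corresponds to transitivity: ∀x ∀y ∀z (Rxy ∧ Ryz → Rxz).
F1: fails — Rbc and Rcb but not Rbb.
F2: holds.
F3: fails — Rcf and Rfe but not Rce.
F4: holds.
Valid on: F2, F4.

F2, F4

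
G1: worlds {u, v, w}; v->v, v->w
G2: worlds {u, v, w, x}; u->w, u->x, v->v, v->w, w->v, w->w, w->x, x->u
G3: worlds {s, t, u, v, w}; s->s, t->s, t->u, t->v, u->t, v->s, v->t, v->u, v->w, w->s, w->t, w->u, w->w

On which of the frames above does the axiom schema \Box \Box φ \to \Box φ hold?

The schema corresponds to density: \forall x \forall y (Rxy \to \exists z (Rxz \wedge Rzy)).
G1: satisfies the condition.
G2: fails — Rxu but no z with Rxz and Rzu.
G3: fails — Rtv but no z with Rtz and Rzv.
Valid on: G1.

G1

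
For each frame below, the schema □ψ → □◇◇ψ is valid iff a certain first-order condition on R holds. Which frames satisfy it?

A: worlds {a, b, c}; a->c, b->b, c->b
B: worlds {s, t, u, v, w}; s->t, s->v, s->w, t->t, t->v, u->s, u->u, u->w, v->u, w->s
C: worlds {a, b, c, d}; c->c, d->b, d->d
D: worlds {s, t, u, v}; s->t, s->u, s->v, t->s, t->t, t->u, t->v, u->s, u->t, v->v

The schema corresponds to a generalized confluence (Geach) condition: ∀x ∀z (xRz → ∃w (xRw ∧ zR²w)).
A: fails — aRc but no w with aRw and cR²w.
B: fails — tRv but no w* with tRw* and vR²w*.
C: fails — dRb but no w with dRw and bR²w.
D: holds.
Valid on: D.

D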